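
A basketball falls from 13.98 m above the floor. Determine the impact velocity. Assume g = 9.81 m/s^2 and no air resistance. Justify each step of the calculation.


v = sqrt(2 * g * h)
v = sqrt(2 * 9.81 * 13.98)
v = sqrt(274.2876) = 16.5616 m/s

16.5616 m/s


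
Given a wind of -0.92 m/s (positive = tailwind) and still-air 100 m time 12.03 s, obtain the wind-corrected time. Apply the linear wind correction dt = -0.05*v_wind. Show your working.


dt = -0.05 * v_wind = -0.05 * -0.92 = 0.046 s
t_corrected = t_still + dt = 12.03 + (0.046)
t_corrected = 12.076 s

12.076 s


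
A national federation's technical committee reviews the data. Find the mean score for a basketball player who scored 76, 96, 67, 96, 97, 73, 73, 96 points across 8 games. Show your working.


Average = sum / n
Sum = 674
Average = 674 / 8 = 84.25

84.25


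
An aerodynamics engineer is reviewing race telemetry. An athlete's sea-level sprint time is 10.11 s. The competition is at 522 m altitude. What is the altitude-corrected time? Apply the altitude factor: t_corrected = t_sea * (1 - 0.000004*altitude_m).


Correction factor = 1 - 0.000004 * 522 = 0.997912
t_corrected = t_sea * factor = 10.11 * 0.997912
t_corrected = 10.0889 s

10.0889 s


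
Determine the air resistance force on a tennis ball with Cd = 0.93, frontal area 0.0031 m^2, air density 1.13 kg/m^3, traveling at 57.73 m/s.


Fd = 0.5 * Cd * rho * A * v^2
Fd = 0.5 * 0.93 * 1.13 * 0.0031 * 57.73^2
v^2 = 3332.7529
Fd = 0.5 * 0.93 * 1.13 * 0.0031 * 3332.7529 = 5.4287 N

5.4287 N


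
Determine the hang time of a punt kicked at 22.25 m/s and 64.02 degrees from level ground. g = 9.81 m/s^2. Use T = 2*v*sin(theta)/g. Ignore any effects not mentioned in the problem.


T = 2*v*sin(theta)/g
sin(theta) = sin(64.02 deg) = 0.8989
T = 2*22.25*0.8989 / 9.81
T = 40.0031 / 9.81 = 4.0778 s

4.0778 s


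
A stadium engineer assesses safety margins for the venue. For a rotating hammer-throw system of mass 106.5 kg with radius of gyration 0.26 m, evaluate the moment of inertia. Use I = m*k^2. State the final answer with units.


I = m * k^2
I = 106.5 * 0.26^2
I = 106.5 * 0.0676 = 7.1994 kg*m^2

7.1994 kg*m^2


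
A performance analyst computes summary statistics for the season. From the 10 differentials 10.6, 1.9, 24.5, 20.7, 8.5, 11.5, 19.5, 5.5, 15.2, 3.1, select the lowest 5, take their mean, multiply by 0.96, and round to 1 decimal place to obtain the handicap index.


All differentials: 10.6, 1.9, 24.5, 20.7, 8.5, 11.5, 19.5, 5.5, 15.2, 3.1
Sorted: 1.9, 3.1, 5.5, 8.5, 10.6, 11.5, 15.2, 19.5, 20.7, 24.5
Best 5: 1.9, 3.1, 5.5, 8.5, 10.6
Average of best = 29.6 / 5 = 5.92
Raw index = 5.92 * 0.96 = 5.6832
Handicap index = round(5.6832, 1) = 5.7

5.7


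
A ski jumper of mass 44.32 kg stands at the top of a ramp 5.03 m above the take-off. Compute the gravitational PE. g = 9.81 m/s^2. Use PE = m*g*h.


PE = m * g * h
PE = 44.32 * 9.81 * 5.03
PE = 434.7792 * 5.03 = 2186.9394 J

2186.9394 J


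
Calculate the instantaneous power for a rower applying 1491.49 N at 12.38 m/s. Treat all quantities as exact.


P = F * v
P = 1491.49 * 12.38
P = 18464.6462 W

18464.6462 W


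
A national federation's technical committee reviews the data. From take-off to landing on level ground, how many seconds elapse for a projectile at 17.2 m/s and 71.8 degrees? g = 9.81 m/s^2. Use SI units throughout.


T = 2*v*sin(theta)/g
sin(theta) = sin(71.8 deg) = 0.95
T = 2*17.2*0.95 / 9.81
T = 32.679 / 9.81 = 3.3312 s

3.3312 s


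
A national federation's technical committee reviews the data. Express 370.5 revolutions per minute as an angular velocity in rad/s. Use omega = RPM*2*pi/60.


omega = RPM * 2 * pi / 60
omega = 370.5 * 2 * 3.14159 / 60
omega = 2327.9202 / 60 = 38.7987 rad/s

38.7987 rad/s


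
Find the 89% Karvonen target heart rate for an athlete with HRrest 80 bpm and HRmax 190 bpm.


Target = HRrest + pct*(HRmax - HRrest)
Heart rate reserve = HRmax - HRrest = 190 - 80 = 110 bpm
Fraction = 89% = 0.89
Target = 80 + 0.89 * 110
Target = 80 + 97.9 = 177.9 bpm

177.9 bpm


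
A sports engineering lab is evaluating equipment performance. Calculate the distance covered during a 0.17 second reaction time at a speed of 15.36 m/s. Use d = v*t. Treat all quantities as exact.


d = v * t
d = 15.36 * 0.17
d = 2.6112 m

2.6112 m


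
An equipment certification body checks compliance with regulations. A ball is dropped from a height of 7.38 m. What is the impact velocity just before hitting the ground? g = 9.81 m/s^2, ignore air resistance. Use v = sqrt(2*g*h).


v = sqrt(2 * g * h)
v = sqrt(2 * 9.81 * 7.38)
v = sqrt(144.7956) = 12.0331 m/s

12.0331 m/s


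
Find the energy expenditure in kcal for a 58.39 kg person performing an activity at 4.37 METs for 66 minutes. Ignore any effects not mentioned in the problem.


kcal = MET * mass * time_hr
Convert time: 66 min = 1.1 hr
kcal = 4.37 * 58.39 * 1.1
kcal = 280.6807 kcal

280.6807 kcal


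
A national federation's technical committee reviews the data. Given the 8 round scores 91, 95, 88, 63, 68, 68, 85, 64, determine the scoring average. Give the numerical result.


Average = sum / n
Sum = 622
Average = 622 / 8 = 77.75

77.75


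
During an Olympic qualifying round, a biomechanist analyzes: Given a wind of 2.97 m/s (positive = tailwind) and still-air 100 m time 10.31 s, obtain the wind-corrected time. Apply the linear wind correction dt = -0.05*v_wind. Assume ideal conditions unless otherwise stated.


dt = -0.05 * v_wind = -0.05 * 2.97 = -0.1485 s
t_corrected = t_still + dt = 10.31 + (-0.1485)
t_corrected = 10.1615 s

10.1615 s


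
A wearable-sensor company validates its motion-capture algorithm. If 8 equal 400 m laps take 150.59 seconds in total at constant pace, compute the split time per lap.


Split time = total_time / n_laps = 150.59 / 8
Split time = 18.8238 s per lap

18.8238 s


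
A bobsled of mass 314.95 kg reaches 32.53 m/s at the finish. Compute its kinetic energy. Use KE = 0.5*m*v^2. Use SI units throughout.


KE = 0.5 * m * v^2
KE = 0.5 * 314.95 * 32.53^2
KE = 0.5 * 314.95 * 1058.2009 = 166640.1867 J

166640.1867 J


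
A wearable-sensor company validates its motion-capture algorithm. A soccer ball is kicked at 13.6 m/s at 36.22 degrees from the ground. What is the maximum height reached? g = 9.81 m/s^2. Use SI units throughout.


H = (v*sin(theta))^2 / (2*g)
vy = v*sin(theta) = 13.6 * sin(36.22 deg) = 8.0361 m/s
H = vy^2 / (2*g) = 64.5784 / (2*9.81)
H = 64.5784 / 19.62 = 3.2915 m

3.2915 m


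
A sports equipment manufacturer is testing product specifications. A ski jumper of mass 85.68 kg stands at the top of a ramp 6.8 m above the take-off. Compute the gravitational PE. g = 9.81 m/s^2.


PE = m * g * h
PE = 85.68 * 9.81 * 6.8
PE = 840.5208 * 6.8 = 5715.5414 J

5715.5414 J


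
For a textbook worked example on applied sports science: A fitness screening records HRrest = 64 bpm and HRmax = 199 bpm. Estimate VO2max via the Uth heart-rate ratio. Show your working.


VO2max = 15.3 * HRmax / HRrest
VO2max = 15.3 * 199 / 64
VO2max = 3044.7 / 64 = 47.5734 mL/kg/min

47.5734 mL/kg/min


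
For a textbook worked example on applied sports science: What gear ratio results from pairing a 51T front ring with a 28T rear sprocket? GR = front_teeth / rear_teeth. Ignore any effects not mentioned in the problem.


GR = front_teeth / rear_teeth
GR = 51 / 28
GR = 1.8214

1.8214


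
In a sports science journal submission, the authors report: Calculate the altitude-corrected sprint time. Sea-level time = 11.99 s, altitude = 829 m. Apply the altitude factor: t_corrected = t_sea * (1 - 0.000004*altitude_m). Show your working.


Correction factor = 1 - 0.000004 * 829 = 0.996684
t_corrected = t_sea * factor = 11.99 * 0.996684
t_corrected = 11.9502 s

11.9502 s


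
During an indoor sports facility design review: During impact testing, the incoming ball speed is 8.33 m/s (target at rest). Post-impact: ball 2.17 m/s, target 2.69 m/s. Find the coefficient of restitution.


e = (v2_after - v1_after) / (v1_before - v2_before)
Numerator = 2.69 - 2.17 = 0.52
Denominator = 8.33 - 0 = 8.33
e = 0.52 / 8.33 = 0.0624

0.0624


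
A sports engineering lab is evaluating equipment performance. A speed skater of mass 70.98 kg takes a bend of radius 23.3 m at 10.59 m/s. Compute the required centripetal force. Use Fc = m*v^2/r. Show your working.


Fc = m * v^2 / r
v^2 = 10.59^2 = 112.1481
Fc = 70.98 * 112.1481 / 23.3
Fc = 7960.2721 / 23.3 = 341.6426 N

341.6426 N


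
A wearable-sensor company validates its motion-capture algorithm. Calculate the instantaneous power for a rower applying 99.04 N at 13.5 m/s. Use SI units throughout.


P = F * v
P = 99.04 * 13.5
P = 1337.04 W

1337.04 W


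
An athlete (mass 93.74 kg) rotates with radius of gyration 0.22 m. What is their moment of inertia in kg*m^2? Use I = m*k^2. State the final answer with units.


I = m * k^2
I = 93.74 * 0.22^2
I = 93.74 * 0.0484 = 4.537 kg*m^2

4.537 kg*m^2


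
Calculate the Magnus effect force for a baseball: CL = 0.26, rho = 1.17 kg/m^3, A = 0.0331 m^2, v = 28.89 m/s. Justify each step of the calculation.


FM = 0.5 * CL * rho * A * v^2
FM = 0.5 * 0.26 * 1.17 * 0.0331 * 28.89^2
v^2 = 834.6321
FM = 0.5 * 0.26 * 1.17 * 0.0331 * 834.6321 = 4.202 N

4.202 N


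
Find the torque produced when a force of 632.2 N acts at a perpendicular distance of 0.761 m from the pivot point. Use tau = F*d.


tau = F * d
tau = 632.2 * 0.761
tau = 481.1042 N*m

481.1042 N*m


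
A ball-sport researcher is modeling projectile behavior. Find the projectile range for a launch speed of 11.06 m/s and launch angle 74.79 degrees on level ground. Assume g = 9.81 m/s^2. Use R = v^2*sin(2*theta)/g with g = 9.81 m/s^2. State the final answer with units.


R = v^2 * sin(2*theta) / g
Convert angle to radians: theta = 74.79 deg = 1.3053 rad
sin(2*theta) = sin(2.6107) = 0.5063
R = 11.06^2 * 0.5063 / 9.81
R = 122.3236 * 0.5063 / 9.81 = 6.3136 m

6.3136 m


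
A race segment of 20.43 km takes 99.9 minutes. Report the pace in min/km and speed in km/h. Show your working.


Pace = time / distance = 99.9 min / 20.43 km = 4.8899 min/km
Speed = distance / time_in_hours = 20.43 / 1.665 hr
Speed = 12.2703 km/h

4.8899 min/km, 12.2703 km/h


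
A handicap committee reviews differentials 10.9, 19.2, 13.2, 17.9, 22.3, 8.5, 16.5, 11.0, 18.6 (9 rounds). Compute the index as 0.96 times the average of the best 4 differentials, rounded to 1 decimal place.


All differentials: 10.9, 19.2, 13.2, 17.9, 22.3, 8.5, 16.5, 11.0, 18.6
Sorted: 8.5, 10.9, 11.0, 13.2, 16.5, 17.9, 18.6, 19.2, 22.3
Best 4: 8.5, 10.9, 11.0, 13.2
Average of best = 43.6 / 4 = 10.9
Raw index = 10.9 * 0.96 = 10.464
Handicap index = round(10.464, 1) = 10.5

10.5


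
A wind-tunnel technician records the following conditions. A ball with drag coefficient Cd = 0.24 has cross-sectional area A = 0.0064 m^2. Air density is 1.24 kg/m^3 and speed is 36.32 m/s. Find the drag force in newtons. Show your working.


Fd = 0.5 * Cd * rho * A * v^2
Fd = 0.5 * 0.24 * 1.24 * 0.0064 * 36.32^2
v^2 = 1319.1424
Fd = 0.5 * 0.24 * 1.24 * 0.0064 * 1319.1424 = 1.2562 N

1.2562 N


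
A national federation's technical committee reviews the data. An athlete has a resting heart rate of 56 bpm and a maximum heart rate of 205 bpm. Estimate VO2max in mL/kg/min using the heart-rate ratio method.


VO2max = 15.3 * HRmax / HRrest
VO2max = 15.3 * 205 / 56
VO2max = 3136.5 / 56 = 56.0089 mL/kg/min

56.0089 mL/kg/min


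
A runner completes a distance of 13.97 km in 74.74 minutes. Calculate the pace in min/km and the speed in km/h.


Pace = time / distance = 74.74 min / 13.97 km = 5.35 min/km
Speed = distance / time_in_hours = 13.97 / 1.2457 hr
Speed = 11.2149 km/h

5.35 min/km, 11.2149 km/h


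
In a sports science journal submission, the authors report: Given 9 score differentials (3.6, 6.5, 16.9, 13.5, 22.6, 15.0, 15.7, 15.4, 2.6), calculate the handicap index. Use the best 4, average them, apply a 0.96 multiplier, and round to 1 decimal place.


All differentials: 3.6, 6.5, 16.9, 13.5, 22.6, 15.0, 15.7, 15.4, 2.6
Sorted: 2.6, 3.6, 6.5, 13.5, 15.0, 15.4, 15.7, 16.9, 22.6
Best 4: 2.6, 3.6, 6.5, 13.5
Average of best = 26.2 / 4 = 6.55
Raw index = 6.55 * 0.96 = 6.288
Handicap index = round(6.288, 1) = 6.3

6.3


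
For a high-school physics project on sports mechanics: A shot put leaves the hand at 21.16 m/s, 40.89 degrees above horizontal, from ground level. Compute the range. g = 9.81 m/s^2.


R = v^2 * sin(2*theta) / g
Convert angle to radians: theta = 40.89 deg = 0.7137 rad
sin(2*theta) = sin(1.4273) = 0.9897
R = 21.16^2 * 0.9897 / 9.81
R = 447.7456 * 0.9897 / 9.81 = 45.1728 m

45.1728 m


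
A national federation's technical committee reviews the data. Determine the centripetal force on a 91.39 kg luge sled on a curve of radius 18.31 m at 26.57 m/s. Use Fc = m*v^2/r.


Fc = m * v^2 / r
v^2 = 26.57^2 = 705.9649
Fc = 91.39 * 705.9649 / 18.31
Fc = 64518.1322 / 18.31 = 3523.6555 N

3523.6555 N


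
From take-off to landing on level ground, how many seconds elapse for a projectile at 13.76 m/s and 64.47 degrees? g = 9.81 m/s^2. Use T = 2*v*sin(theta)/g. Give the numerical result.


T = 2*v*sin(theta)/g
sin(theta) = sin(64.47 deg) = 0.9024
T = 2*13.76*0.9024 / 9.81
T = 24.8329 / 9.81 = 2.5314 s

2.5314 s


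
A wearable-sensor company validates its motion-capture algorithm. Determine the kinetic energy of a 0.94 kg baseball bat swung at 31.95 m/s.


KE = 0.5 * m * v^2
KE = 0.5 * 0.94 * 31.95^2
KE = 0.5 * 0.94 * 1020.8025 = 479.7772 J

479.7772 J


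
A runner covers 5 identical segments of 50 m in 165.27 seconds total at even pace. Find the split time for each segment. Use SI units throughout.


Split time = total_time / n_laps = 165.27 / 5
Split time = 33.054 s per lap

33.054 s


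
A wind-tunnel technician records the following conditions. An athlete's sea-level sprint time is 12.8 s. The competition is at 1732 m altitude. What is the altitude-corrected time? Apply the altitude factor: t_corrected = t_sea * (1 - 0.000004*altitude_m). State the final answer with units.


Correction factor = 1 - 0.000004 * 1732 = 0.993072
t_corrected = t_sea * factor = 12.8 * 0.993072
t_corrected = 12.7113 s

12.7113 s


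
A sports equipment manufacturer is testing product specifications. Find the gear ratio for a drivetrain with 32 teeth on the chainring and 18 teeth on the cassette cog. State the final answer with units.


GR = front_teeth / rear_teeth
GR = 32 / 18
GR = 1.7778

1.7778


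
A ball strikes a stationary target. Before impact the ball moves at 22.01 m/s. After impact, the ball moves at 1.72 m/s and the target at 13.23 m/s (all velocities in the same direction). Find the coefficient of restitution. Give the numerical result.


e = (v2_after - v1_after) / (v1_before - v2_before)
Numerator = 13.23 - 1.72 = 11.51
Denominator = 22.01 - 0 = 22.01
e = 11.51 / 22.01 = 0.5229

0.5229


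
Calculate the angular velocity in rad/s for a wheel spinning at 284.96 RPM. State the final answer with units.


omega = RPM * 2 * pi / 60
omega = 284.96 * 2 * 3.14159 / 60
omega = 1790.4565 / 60 = 29.8409 rad/s

29.8409 rad/s


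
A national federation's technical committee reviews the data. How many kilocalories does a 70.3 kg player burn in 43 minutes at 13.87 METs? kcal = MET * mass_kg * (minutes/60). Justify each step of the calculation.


kcal = MET * mass * time_hr
Convert time: 43 min = 0.7167 hr
kcal = 13.87 * 70.3 * 0.7167
kcal = 698.7937 kcal

698.7937 kcal


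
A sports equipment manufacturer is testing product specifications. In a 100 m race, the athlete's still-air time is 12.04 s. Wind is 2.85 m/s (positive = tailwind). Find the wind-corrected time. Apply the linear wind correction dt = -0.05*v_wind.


dt = -0.05 * v_wind = -0.05 * 2.85 = -0.1425 s
t_corrected = t_still + dt = 12.04 + (-0.1425)
t_corrected = 11.8975 s

11.8975 s


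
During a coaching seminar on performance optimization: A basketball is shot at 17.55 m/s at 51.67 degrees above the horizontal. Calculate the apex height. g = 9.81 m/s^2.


H = (v*sin(theta))^2 / (2*g)
vy = v*sin(theta) = 17.55 * sin(51.67 deg) = 13.7671 m/s
H = vy^2 / (2*g) = 189.5338 / (2*9.81)
H = 189.5338 / 19.62 = 9.6602 m

9.6602 m


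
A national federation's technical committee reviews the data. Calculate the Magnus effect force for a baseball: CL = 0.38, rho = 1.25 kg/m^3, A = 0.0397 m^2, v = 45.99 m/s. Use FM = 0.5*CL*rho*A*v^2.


FM = 0.5 * CL * rho * A * v^2
FM = 0.5 * 0.38 * 1.25 * 0.0397 * 45.99^2
v^2 = 2115.0801
FM = 0.5 * 0.38 * 1.25 * 0.0397 * 2115.0801 = 19.9426 N

19.9426 N


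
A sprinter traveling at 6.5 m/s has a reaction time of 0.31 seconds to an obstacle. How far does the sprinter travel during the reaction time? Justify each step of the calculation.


d = v * t
d = 6.5 * 0.31
d = 2.015 m

2.015 m


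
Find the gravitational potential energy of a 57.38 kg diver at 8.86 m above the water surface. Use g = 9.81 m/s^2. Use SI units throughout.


PE = m * g * h
PE = 57.38 * 9.81 * 8.86
PE = 562.8978 * 8.86 = 4987.2745 J

4987.2745 J


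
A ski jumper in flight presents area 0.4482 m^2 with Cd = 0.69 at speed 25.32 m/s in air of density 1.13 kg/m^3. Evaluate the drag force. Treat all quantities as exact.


Fd = 0.5 * Cd * rho * A * v^2
Fd = 0.5 * 0.69 * 1.13 * 0.4482 * 25.32^2
v^2 = 641.1024
Fd = 0.5 * 0.69 * 1.13 * 0.4482 * 641.1024 = 112.0203 N

112.0203 N


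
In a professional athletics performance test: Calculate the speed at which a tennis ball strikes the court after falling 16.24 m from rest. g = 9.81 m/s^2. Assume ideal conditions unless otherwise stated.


v = sqrt(2 * g * h)
v = sqrt(2 * 9.81 * 16.24)
v = sqrt(318.6288) = 17.8502 m/s

17.8502 m/s


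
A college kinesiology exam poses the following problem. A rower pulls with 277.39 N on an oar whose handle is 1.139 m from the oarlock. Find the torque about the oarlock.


tau = F * d
tau = 277.39 * 1.139
tau = 315.9472 N*m

315.9472 N*m


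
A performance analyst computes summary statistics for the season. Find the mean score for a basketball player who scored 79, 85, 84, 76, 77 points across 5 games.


Average = sum / n
Sum = 401
Average = 401 / 5 = 80.2

80.2


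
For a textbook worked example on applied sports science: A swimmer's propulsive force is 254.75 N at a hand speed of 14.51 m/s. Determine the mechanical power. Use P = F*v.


P = F * v
P = 254.75 * 14.51
P = 3696.4225 W

3696.4225 W


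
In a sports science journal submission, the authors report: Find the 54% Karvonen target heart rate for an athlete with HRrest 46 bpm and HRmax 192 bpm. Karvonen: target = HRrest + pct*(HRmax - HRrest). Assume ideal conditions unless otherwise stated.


Target = HRrest + pct*(HRmax - HRrest)
Heart rate reserve = HRmax - HRrest = 192 - 46 = 146 bpm
Fraction = 54% = 0.54
Target = 46 + 0.54 * 146
Target = 46 + 78.84 = 124.84 bpm

124.84 bpm


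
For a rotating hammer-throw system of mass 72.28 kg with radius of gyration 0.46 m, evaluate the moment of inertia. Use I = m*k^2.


I = m * k^2
I = 72.28 * 0.46^2
I = 72.28 * 0.2116 = 15.2944 kg*m^2

15.2944 kg*m^2


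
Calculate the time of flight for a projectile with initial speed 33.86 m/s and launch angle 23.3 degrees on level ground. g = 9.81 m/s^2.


T = 2*v*sin(theta)/g
sin(theta) = sin(23.3 deg) = 0.3955
T = 2*33.86*0.3955 / 9.81
T = 26.7863 / 9.81 = 2.7305 s

2.7305 s


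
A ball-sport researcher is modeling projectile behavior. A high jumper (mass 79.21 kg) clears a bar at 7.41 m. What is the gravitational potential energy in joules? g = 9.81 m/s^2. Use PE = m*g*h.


PE = m * g * h
PE = 79.21 * 9.81 * 7.41
PE = 777.0501 * 7.41 = 5757.9412 J

5757.9412 J


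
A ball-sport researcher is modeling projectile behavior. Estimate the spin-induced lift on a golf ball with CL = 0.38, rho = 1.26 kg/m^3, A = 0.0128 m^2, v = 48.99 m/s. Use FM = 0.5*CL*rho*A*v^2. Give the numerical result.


FM = 0.5 * CL * rho * A * v^2
FM = 0.5 * 0.38 * 1.26 * 0.0128 * 48.99^2
v^2 = 2400.0201
FM = 0.5 * 0.38 * 1.26 * 0.0128 * 2400.0201 = 7.3544 N

7.3544 N


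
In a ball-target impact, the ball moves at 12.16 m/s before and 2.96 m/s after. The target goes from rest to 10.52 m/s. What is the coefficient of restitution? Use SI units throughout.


e = (v2_after - v1_after) / (v1_before - v2_before)
Numerator = 10.52 - 2.96 = 7.56
Denominator = 12.16 - 0 = 12.16
e = 7.56 / 12.16 = 0.6217

0.6217


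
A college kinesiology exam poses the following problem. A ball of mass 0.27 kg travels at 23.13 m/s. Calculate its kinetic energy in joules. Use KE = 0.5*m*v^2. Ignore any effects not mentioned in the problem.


KE = 0.5 * m * v^2
KE = 0.5 * 0.27 * 23.13^2
KE = 0.5 * 0.27 * 534.9969 = 72.2246 J

72.2246 J


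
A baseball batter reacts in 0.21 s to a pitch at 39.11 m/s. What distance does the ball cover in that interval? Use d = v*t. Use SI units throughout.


d = v * t
d = 39.11 * 0.21
d = 8.2131 m

8.2131 m


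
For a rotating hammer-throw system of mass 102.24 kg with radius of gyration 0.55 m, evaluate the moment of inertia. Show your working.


I = m * k^2
I = 102.24 * 0.55^2
I = 102.24 * 0.3025 = 30.9276 kg*m^2

30.9276 kg*m^2


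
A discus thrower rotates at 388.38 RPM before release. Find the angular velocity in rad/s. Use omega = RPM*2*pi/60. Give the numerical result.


omega = RPM * 2 * pi / 60
omega = 388.38 * 2 * 3.14159 / 60
omega = 2440.2635 / 60 = 40.6711 rad/s

40.6711 rad/s


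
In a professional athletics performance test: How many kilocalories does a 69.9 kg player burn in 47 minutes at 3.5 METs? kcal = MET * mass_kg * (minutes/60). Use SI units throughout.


kcal = MET * mass * time_hr
Convert time: 47 min = 0.7833 hr
kcal = 3.5 * 69.9 * 0.7833
kcal = 191.6425 kcal

191.6425 kcal


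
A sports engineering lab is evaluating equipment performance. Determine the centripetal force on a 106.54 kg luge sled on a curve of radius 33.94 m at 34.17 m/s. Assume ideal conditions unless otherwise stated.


Fc = m * v^2 / r
v^2 = 34.17^2 = 1167.5889
Fc = 106.54 * 1167.5889 / 33.94
Fc = 124394.9214 / 33.94 = 3665.1421 N

3665.1421 N


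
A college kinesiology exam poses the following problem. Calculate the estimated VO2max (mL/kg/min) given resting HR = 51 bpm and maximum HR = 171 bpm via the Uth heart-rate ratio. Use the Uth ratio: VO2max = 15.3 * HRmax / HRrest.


VO2max = 15.3 * HRmax / HRrest
VO2max = 15.3 * 171 / 51
VO2max = 2616.3 / 51 = 51.3 mL/kg/min

51.3 mL/kg/min


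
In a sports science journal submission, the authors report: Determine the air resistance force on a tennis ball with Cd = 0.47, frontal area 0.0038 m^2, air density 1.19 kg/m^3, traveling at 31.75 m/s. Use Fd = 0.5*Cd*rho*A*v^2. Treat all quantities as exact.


Fd = 0.5 * Cd * rho * A * v^2
Fd = 0.5 * 0.47 * 1.19 * 0.0038 * 31.75^2
v^2 = 1008.0625
Fd = 0.5 * 0.47 * 1.19 * 0.0038 * 1008.0625 = 1.0712 N

1.0712 N


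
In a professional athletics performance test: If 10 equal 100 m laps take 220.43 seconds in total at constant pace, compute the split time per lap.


Split time = total_time / n_laps = 220.43 / 10
Split time = 22.043 s per lap

22.043 s


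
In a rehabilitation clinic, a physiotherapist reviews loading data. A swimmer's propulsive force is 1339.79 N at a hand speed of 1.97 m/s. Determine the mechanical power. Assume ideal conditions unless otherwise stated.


P = F * v
P = 1339.79 * 1.97
P = 2639.3863 W

2639.3863 W


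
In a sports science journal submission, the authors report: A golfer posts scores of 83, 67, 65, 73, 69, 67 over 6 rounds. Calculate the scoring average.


Average = sum / n
Sum = 424
Average = 424 / 6 = 70.6667

70.6667


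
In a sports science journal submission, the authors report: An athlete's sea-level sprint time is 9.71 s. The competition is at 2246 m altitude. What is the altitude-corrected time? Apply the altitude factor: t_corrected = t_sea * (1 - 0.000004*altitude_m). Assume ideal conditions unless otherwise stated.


Correction factor = 1 - 0.000004 * 2246 = 0.991016
t_corrected = t_sea * factor = 9.71 * 0.991016
t_corrected = 9.6228 s

9.6228 s


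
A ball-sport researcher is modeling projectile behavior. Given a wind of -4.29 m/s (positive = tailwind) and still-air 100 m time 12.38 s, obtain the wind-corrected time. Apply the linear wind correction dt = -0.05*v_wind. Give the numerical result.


dt = -0.05 * v_wind = -0.05 * -4.29 = 0.2145 s
t_corrected = t_still + dt = 12.38 + (0.2145)
t_corrected = 12.5945 s

12.5945 s


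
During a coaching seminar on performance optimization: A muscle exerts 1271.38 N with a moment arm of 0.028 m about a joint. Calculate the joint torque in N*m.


tau = F * d
tau = 1271.38 * 0.028
tau = 35.5986 N*m

35.5986 N*m


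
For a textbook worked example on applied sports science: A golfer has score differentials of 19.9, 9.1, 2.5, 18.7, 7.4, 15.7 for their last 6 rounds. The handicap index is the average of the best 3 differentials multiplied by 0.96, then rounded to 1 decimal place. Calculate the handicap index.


All differentials: 19.9, 9.1, 2.5, 18.7, 7.4, 15.7
Sorted: 2.5, 7.4, 9.1, 15.7, 18.7, 19.9
Best 3: 2.5, 7.4, 9.1
Average of best = 19 / 3 = 6.3333
Raw index = 6.3333 * 0.96 = 6.08
Handicap index = round(6.08, 1) = 6.1

6.1


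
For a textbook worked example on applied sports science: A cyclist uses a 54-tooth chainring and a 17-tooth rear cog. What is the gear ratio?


GR = front_teeth / rear_teeth
GR = 54 / 17
GR = 3.1765

3.1765


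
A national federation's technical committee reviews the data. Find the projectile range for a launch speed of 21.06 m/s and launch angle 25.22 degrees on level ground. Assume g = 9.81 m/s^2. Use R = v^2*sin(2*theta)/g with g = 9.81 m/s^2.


R = v^2 * sin(2*theta) / g
Convert angle to radians: theta = 25.22 deg = 0.4402 rad
sin(2*theta) = sin(0.8803) = 0.771
R = 21.06^2 * 0.771 / 9.81
R = 443.5236 * 0.771 / 9.81 = 34.8561 m

34.8561 m


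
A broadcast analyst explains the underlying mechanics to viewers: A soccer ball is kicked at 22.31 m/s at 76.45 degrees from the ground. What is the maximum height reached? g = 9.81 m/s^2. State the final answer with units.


H = (v*sin(theta))^2 / (2*g)
vy = v*sin(theta) = 22.31 * sin(76.45 deg) = 21.689 m/s
H = vy^2 / (2*g) = 470.4136 / (2*9.81)
H = 470.4136 / 19.62 = 23.9762 m

23.9762 m


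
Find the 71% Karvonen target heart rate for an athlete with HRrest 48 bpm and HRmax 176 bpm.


Target = HRrest + pct*(HRmax - HRrest)
Heart rate reserve = HRmax - HRrest = 176 - 48 = 128 bpm
Fraction = 71% = 0.71
Target = 48 + 0.71 * 128
Target = 48 + 90.88 = 138.88 bpm

138.88 bpm


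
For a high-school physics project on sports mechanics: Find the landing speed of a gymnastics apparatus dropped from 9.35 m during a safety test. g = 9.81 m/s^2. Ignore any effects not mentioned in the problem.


v = sqrt(2 * g * h)
v = sqrt(2 * 9.81 * 9.35)
v = sqrt(183.447) = 13.5443 m/s

13.5443 m/s


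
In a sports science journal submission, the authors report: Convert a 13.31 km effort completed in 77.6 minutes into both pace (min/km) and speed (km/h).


Pace = time / distance = 77.6 min / 13.31 km = 5.8302 min/km
Speed = distance / time_in_hours = 13.31 / 1.2933 hr
Speed = 10.2912 km/h

5.8302 min/km, 10.2912 km/h


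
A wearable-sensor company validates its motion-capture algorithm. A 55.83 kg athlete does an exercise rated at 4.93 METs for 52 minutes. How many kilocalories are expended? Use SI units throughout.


kcal = MET * mass * time_hr
Convert time: 52 min = 0.8667 hr
kcal = 4.93 * 55.83 * 0.8667
kcal = 238.543 kcal

238.543 kcal


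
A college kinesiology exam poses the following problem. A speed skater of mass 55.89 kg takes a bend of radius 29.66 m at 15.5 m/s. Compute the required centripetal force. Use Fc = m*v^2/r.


Fc = m * v^2 / r
v^2 = 15.5^2 = 240.25
Fc = 55.89 * 240.25 / 29.66
Fc = 13427.5725 / 29.66 = 452.7165 N

452.7165 N


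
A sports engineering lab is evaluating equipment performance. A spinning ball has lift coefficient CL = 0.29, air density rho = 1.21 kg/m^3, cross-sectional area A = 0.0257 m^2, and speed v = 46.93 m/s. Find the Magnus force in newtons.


FM = 0.5 * CL * rho * A * v^2
FM = 0.5 * 0.29 * 1.21 * 0.0257 * 46.93^2
v^2 = 2202.4249
FM = 0.5 * 0.29 * 1.21 * 0.0257 * 2202.4249 = 9.9309 N

9.9309 N


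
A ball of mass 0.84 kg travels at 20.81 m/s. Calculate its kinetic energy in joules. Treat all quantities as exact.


KE = 0.5 * m * v^2
KE = 0.5 * 0.84 * 20.81^2
KE = 0.5 * 0.84 * 433.0561 = 181.8836 J

181.8836 J


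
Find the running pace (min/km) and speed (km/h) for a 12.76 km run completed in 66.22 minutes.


Pace = time / distance = 66.22 min / 12.76 km = 5.1897 min/km
Speed = distance / time_in_hours = 12.76 / 1.1037 hr
Speed = 11.5615 km/h

5.1897 min/km, 11.5615 km/h


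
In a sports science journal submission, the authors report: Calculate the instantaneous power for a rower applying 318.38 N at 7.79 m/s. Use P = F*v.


P = F * v
P = 318.38 * 7.79
P = 2480.1802 W

2480.1802 W


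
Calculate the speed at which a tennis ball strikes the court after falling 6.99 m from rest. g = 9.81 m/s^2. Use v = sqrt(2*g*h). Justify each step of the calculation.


v = sqrt(2 * g * h)
v = sqrt(2 * 9.81 * 6.99)
v = sqrt(137.1438) = 11.7108 m/s

11.7108 m/s


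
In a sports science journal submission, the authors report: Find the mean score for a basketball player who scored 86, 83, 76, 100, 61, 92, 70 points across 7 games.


Average = sum / n
Sum = 568
Average = 568 / 7 = 81.1429

81.1429


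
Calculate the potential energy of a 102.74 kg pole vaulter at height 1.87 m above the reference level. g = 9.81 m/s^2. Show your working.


PE = m * g * h
PE = 102.74 * 9.81 * 1.87
PE = 1007.8794 * 1.87 = 1884.7345 J

1884.7345 J


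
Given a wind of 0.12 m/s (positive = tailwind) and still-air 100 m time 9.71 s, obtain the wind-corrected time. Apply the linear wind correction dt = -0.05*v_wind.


dt = -0.05 * v_wind = -0.05 * 0.12 = -0.006 s
t_corrected = t_still + dt = 9.71 + (-0.006)
t_corrected = 9.704 s

9.704 s


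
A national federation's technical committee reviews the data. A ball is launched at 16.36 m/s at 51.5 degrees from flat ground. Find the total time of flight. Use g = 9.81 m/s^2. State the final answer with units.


T = 2*v*sin(theta)/g
sin(theta) = sin(51.5 deg) = 0.7826
T = 2*16.36*0.7826 / 9.81
T = 25.6069 / 9.81 = 2.6103 s

2.6103 s


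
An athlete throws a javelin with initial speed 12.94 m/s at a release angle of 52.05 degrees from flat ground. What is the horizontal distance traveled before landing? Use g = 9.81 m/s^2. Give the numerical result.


R = v^2 * sin(2*theta) / g
Convert angle to radians: theta = 52.05 deg = 0.9084 rad
sin(2*theta) = sin(1.8169) = 0.9699
R = 12.94^2 * 0.9699 / 9.81
R = 167.4436 * 0.9699 / 9.81 = 16.5544 m

16.5544 m


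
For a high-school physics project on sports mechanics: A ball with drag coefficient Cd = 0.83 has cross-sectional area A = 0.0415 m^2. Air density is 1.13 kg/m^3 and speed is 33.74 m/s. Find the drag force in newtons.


Fd = 0.5 * Cd * rho * A * v^2
Fd = 0.5 * 0.83 * 1.13 * 0.0415 * 33.74^2
v^2 = 1138.3876
Fd = 0.5 * 0.83 * 1.13 * 0.0415 * 1138.3876 = 22.1546 N

22.1546 N


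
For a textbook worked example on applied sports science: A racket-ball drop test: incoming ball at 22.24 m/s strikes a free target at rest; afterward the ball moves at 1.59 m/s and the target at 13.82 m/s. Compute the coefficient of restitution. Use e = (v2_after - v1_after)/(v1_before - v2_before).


e = (v2_after - v1_after) / (v1_before - v2_before)
Numerator = 13.82 - 1.59 = 12.23
Denominator = 22.24 - 0 = 22.24
e = 12.23 / 22.24 = 0.5499

0.5499


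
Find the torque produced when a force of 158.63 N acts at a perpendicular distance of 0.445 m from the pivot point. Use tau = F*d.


tau = F * d
tau = 158.63 * 0.445
tau = 70.5904 N*m

70.5904 N*m


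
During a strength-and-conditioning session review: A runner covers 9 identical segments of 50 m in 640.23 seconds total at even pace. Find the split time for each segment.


Split time = total_time / n_laps = 640.23 / 9
Split time = 71.1367 s per lap

71.1367 s


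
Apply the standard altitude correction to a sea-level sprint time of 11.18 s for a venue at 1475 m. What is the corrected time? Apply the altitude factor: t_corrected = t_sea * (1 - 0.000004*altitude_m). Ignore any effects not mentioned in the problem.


Correction factor = 1 - 0.000004 * 1475 = 0.9941
t_corrected = t_sea * factor = 11.18 * 0.9941
t_corrected = 11.114 s

11.114 s


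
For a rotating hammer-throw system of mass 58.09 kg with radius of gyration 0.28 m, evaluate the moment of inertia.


I = m * k^2
I = 58.09 * 0.28^2
I = 58.09 * 0.0784 = 4.5543 kg*m^2

4.5543 kg*m^2


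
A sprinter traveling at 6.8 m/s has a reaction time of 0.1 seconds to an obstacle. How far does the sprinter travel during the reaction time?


d = v * t
d = 6.8 * 0.1
d = 0.68 m

0.68 m


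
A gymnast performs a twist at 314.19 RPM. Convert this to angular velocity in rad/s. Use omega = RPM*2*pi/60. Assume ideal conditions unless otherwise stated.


omega = RPM * 2 * pi / 60
omega = 314.19 * 2 * 3.14159 / 60
omega = 1974.114 / 60 = 32.9019 rad/s

32.9019 rad/s


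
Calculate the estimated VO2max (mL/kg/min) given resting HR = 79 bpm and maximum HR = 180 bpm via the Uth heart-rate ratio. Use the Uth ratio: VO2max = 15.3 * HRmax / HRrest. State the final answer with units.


VO2max = 15.3 * HRmax / HRrest
VO2max = 15.3 * 180 / 79
VO2max = 2754 / 79 = 34.8608 mL/kg/min

34.8608 mL/kg/min


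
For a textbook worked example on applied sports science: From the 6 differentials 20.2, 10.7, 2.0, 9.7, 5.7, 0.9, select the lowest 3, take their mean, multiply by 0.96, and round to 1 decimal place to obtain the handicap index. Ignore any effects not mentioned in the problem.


All differentials: 20.2, 10.7, 2.0, 9.7, 5.7, 0.9
Sorted: 0.9, 2.0, 5.7, 9.7, 10.7, 20.2
Best 3: 0.9, 2.0, 5.7
Average of best = 8.6 / 3 = 2.8667
Raw index = 2.8667 * 0.96 = 2.752
Handicap index = round(2.752, 1) = 2.8

2.8


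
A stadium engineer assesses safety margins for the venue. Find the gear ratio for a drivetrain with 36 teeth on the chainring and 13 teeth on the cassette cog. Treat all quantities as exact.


GR = front_teeth / rear_teeth
GR = 36 / 13
GR = 2.7692

2.7692


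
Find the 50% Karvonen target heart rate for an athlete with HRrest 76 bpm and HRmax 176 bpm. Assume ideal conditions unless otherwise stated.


Target = HRrest + pct*(HRmax - HRrest)
Heart rate reserve = HRmax - HRrest = 176 - 76 = 100 bpm
Fraction = 50% = 0.5
Target = 76 + 0.5 * 100
Target = 76 + 50 = 126 bpm

126 bpm


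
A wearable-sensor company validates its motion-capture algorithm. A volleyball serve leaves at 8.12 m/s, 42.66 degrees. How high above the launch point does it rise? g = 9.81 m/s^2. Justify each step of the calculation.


H = (v*sin(theta))^2 / (2*g)
vy = v*sin(theta) = 8.12 * sin(42.66 deg) = 5.5025 m/s
H = vy^2 / (2*g) = 30.2774 / (2*9.81)
H = 30.2774 / 19.62 = 1.5432 m

1.5432 m


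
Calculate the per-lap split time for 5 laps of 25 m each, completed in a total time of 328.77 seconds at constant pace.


Split time = total_time / n_laps = 328.77 / 5
Split time = 65.754 s per lap

65.754 s


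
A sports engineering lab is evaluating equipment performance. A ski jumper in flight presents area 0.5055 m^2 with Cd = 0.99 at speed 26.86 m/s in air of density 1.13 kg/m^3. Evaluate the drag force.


Fd = 0.5 * Cd * rho * A * v^2
Fd = 0.5 * 0.99 * 1.13 * 0.5055 * 26.86^2
v^2 = 721.4596
Fd = 0.5 * 0.99 * 1.13 * 0.5055 * 721.4596 = 203.9937 N

203.9937 N


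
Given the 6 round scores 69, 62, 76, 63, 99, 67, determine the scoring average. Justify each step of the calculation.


Average = sum / n
Sum = 436
Average = 436 / 6 = 72.6667

72.6667


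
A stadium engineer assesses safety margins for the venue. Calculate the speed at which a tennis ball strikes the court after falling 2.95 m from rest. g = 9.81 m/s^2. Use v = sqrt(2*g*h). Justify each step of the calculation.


v = sqrt(2 * g * h)
v = sqrt(2 * 9.81 * 2.95)
v = sqrt(57.879) = 7.6078 m/s

7.6078 m/s


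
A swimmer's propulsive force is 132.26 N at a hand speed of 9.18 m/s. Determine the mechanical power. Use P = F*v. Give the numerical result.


P = F * v
P = 132.26 * 9.18
P = 1214.1468 W

1214.1468 W


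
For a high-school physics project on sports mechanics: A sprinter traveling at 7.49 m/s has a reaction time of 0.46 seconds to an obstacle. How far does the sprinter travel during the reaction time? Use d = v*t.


d = v * t
d = 7.49 * 0.46
d = 3.4454 m

3.4454 m


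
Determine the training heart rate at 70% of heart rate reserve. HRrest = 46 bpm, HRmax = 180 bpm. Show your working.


Target = HRrest + pct*(HRmax - HRrest)
Heart rate reserve = HRmax - HRrest = 180 - 46 = 134 bpm
Fraction = 70% = 0.7
Target = 46 + 0.7 * 134
Target = 46 + 93.8 = 139.8 bpm

139.8 bpm


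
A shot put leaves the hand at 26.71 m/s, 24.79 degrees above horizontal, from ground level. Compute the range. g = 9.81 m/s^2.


R = v^2 * sin(2*theta) / g
Convert angle to radians: theta = 24.79 deg = 0.4327 rad
sin(2*theta) = sin(0.8653) = 0.7613
R = 26.71^2 * 0.7613 / 9.81
R = 713.4241 * 0.7613 / 9.81 = 55.3658 m

55.3658 m


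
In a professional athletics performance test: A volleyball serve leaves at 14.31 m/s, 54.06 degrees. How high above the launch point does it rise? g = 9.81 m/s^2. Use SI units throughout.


H = (v*sin(theta))^2 / (2*g)
vy = v*sin(theta) = 14.31 * sin(54.06 deg) = 11.5858 m/s
H = vy^2 / (2*g) = 134.2316 / (2*9.81)
H = 134.2316 / 19.62 = 6.8416 m

6.8416 m


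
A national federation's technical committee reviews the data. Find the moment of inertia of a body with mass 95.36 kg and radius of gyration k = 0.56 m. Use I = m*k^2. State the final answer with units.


I = m * k^2
I = 95.36 * 0.56^2
I = 95.36 * 0.3136 = 29.9049 kg*m^2

29.9049 kg*m^2


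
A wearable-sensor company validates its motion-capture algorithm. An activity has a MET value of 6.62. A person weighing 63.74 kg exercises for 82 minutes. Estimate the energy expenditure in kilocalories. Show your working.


kcal = MET * mass * time_hr
Convert time: 82 min = 1.3667 hr
kcal = 6.62 * 63.74 * 1.3667
kcal = 576.677 kcal

576.677 kcal


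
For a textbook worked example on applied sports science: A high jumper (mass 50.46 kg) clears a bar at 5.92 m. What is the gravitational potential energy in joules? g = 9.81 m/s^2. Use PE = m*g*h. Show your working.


PE = m * g * h
PE = 50.46 * 9.81 * 5.92
PE = 495.0126 * 5.92 = 2930.4746 J

2930.4746 J


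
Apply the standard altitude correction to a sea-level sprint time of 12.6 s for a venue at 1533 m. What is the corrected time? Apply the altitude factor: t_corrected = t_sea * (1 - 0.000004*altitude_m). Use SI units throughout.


Correction factor = 1 - 0.000004 * 1533 = 0.993868
t_corrected = t_sea * factor = 12.6 * 0.993868
t_corrected = 12.5227 s

12.5227 s


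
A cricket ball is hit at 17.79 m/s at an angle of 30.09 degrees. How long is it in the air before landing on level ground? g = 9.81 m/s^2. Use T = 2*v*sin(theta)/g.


T = 2*v*sin(theta)/g
sin(theta) = sin(30.09 deg) = 0.5014
T = 2*17.79*0.5014 / 9.81
T = 17.8384 / 9.81 = 1.8184 s

1.8184 s


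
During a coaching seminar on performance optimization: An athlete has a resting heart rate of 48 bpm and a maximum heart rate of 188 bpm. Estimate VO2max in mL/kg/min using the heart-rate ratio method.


VO2max = 15.3 * HRmax / HRrest
VO2max = 15.3 * 188 / 48
VO2max = 2876.4 / 48 = 59.925 mL/kg/min

59.925 mL/kg/min


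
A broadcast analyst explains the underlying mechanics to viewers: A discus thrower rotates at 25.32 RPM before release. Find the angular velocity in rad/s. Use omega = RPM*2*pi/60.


omega = RPM * 2 * pi / 60
omega = 25.32 * 2 * 3.14159 / 60
omega = 159.0903 / 60 = 2.6515 rad/s

2.6515 rad/s
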